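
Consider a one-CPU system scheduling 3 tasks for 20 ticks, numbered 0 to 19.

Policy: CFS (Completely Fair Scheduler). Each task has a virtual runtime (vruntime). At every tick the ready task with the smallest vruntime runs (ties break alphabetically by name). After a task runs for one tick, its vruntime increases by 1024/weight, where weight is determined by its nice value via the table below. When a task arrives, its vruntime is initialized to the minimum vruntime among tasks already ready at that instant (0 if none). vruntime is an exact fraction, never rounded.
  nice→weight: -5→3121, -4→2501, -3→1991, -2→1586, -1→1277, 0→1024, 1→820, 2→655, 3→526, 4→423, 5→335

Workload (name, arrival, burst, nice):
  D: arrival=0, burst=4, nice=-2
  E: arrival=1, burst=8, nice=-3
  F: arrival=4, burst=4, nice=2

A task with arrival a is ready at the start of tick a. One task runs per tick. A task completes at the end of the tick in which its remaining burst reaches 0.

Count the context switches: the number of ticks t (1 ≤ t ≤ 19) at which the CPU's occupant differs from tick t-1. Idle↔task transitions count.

context switches = 10

t=0: vr[D=0] → run D
t=1: vr[D=512/793 E=512/793] → run D
t=2: vr[D=1024/793 E=512/793] → run E
t=3: vr[D=1024/793 E=1831424/1578863] → run E
t=4: vr[D=1024/793 E=2643456/1578863 F=1024/793] → run D
t=5: vr[D=1536/793 E=2643456/1578863 F=1024/793] → run F
t=6: vr[D=1536/793 E=2643456/1578863 F=1482752/519415] → run E
t=7: vr[D=1536/793 E=3455488/1578863 F=1482752/519415] → run D
t=8: vr[E=3455488/1578863 F=1482752/519415] → run E
t=9: vr[E=4267520/1578863 F=1482752/519415] → run E
t=10: vr[E=5079552/1578863 F=1482752/519415] → run F
t=11: vr[E=5079552/1578863 F=2294784/519415] → run E
t=12: vr[E=5891584/1578863 F=2294784/519415] → run E
t=13: vr[E=6703616/1578863 F=2294784/519415] → run E
t=14: vr[F=2294784/519415] → run F
t=15: vr[F=3106816/519415] → run F
t=16: (idle)
t=17: (idle)
t=18: (idle)
t=19: (idle)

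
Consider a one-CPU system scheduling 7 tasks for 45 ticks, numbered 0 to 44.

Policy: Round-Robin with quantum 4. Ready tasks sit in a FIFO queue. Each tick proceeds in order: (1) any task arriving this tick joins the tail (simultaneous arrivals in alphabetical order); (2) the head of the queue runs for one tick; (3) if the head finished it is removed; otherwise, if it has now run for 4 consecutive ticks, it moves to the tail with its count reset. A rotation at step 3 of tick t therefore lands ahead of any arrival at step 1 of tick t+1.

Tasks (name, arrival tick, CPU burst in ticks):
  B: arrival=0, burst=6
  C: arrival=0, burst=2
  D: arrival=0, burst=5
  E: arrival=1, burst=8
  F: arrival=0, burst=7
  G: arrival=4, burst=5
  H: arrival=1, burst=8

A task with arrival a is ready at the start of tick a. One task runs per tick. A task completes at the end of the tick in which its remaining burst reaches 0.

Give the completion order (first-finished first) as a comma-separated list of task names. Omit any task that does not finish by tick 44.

t=0: queue=[B,C,D,F] q_used=0 → run B
t=1: queue=[B,C,D,F,E,H] q_used=1 → run B
t=2: queue=[B,C,D,F,E,H] q_used=2 → run B
t=3: queue=[B,C,D,F,E,H] q_used=3 → run B
t=4: queue=[C,D,F,E,H,B,G] q_used=0 → run C
t=5: queue=[C,D,F,E,H,B,G] q_used=1 → run C
t=6: queue=[D,F,E,H,B,G] q_used=0 → run D
t=7: queue=[D,F,E,H,B,G] q_used=1 → run D
t=8: queue=[D,F,E,H,B,G] q_used=2 → run D
t=9: queue=[D,F,E,H,B,G] q_used=3 → run D
t=10: queue=[F,E,H,B,G,D] q_used=0 → run F
t=11: queue=[F,E,H,B,G,D] q_used=1 → run F
t=12: queue=[F,E,H,B,G,D] q_used=2 → run F
t=13: queue=[F,E,H,B,G,D] q_used=3 → run F
t=14: queue=[E,H,B,G,D,F] q_used=0 → run E
t=15: queue=[E,H,B,G,D,F] q_used=1 → run E
t=16: queue=[E,H,B,G,D,F] q_used=2 → run E
t=17: queue=[E,H,B,G,D,F] q_used=3 → run E
t=18: queue=[H,B,G,D,F,E] q_used=0 → run H
t=19: queue=[H,B,G,D,F,E] q_used=1 → run H
t=20: queue=[H,B,G,D,F,E] q_used=2 → run H
t=21: queue=[H,B,G,D,F,E] q_used=3 → run H
t=22: queue=[B,G,D,F,E,H] q_used=0 → run B
t=23: queue=[B,G,D,F,E,H] q_used=1 → run B
t=24: queue=[G,D,F,E,H] q_used=0 → run G
t=25: queue=[G,D,F,E,H] q_used=1 → run G
t=26: queue=[G,D,F,E,H] q_used=2 → run G
t=27: queue=[G,D,F,E,H] q_used=3 → run G
t=28: queue=[D,F,E,H,G] q_used=0 → run D
t=29: queue=[F,E,H,G] q_used=0 → run F
t=30: queue=[F,E,H,G] q_used=1 → run F
t=31: queue=[F,E,H,G] q_used=2 → run F
t=32: queue=[E,H,G] q_used=0 → run E
t=33: queue=[E,H,G] q_used=1 → run E
t=34: queue=[E,H,G] q_used=2 → run E
t=35: queue=[E,H,G] q_used=3 → run E
t=36: queue=[H,G] q_used=0 → run H
t=37: queue=[H,G] q_used=1 → run H
t=38: queue=[H,G] q_used=2 → run H
t=39: queue=[H,G] q_used=3 → run H
t=40: queue=[G] q_used=0 → run G
t=41: (idle)
t=42: (idle)
t=43: (idle)
t=44: (idle)

completion order = C, B, D, F, E, H, G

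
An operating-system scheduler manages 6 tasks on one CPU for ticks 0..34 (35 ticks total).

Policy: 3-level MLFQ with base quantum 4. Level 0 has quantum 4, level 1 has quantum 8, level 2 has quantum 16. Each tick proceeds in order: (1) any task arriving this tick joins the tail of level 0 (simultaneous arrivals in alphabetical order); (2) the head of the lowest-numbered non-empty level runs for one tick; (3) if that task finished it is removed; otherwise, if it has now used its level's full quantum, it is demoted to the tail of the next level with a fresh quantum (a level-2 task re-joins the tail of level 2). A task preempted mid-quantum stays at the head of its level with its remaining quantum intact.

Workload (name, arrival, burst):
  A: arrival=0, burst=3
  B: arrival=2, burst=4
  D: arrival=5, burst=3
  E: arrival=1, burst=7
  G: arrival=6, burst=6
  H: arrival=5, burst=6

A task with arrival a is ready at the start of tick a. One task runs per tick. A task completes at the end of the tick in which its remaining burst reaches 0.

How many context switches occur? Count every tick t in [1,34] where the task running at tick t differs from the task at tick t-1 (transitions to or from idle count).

t=0: L0/L1/L2 = A/-/- → run A
t=1: L0/L1/L2 = AE/-/- → run A
t=2: L0/L1/L2 = AEB/-/- → run A
t=3: L0/L1/L2 = EB/-/- → run E
t=4: L0/L1/L2 = EB/-/- → run E
t=5: L0/L1/L2 = EBDH/-/- → run E
t=6: L0/L1/L2 = EBDHG/-/- → run E
t=7: L0/L1/L2 = BDHG/E/- → run B
t=8: L0/L1/L2 = BDHG/E/- → run B
t=9: L0/L1/L2 = BDHG/E/- → run B
t=10: L0/L1/L2 = BDHG/E/- → run B
t=11: L0/L1/L2 = DHG/E/- → run D
t=12: L0/L1/L2 = DHG/E/- → run D
t=13: L0/L1/L2 = DHG/E/- → run D
t=14: L0/L1/L2 = HG/E/- → run H
t=15: L0/L1/L2 = HG/E/- → run H
t=16: L0/L1/L2 = HG/E/- → run H
t=17: L0/L1/L2 = HG/E/- → run H
t=18: L0/L1/L2 = G/EH/- → run G
t=19: L0/L1/L2 = G/EH/- → run G
t=20: L0/L1/L2 = G/EH/- → run G
t=21: L0/L1/L2 = G/EH/- → run G
t=22: L0/L1/L2 = -/EHG/- → run E
t=23: L0/L1/L2 = -/EHG/- → run E
t=24: L0/L1/L2 = -/EHG/- → run E
t=25: L0/L1/L2 = -/HG/- → run H
t=26: L0/L1/L2 = -/HG/- → run H
t=27: L0/L1/L2 = -/G/- → run G
t=28: L0/L1/L2 = -/G/- → run G
t=29: (idle)
t=30: (idle)
t=31: (idle)
t=32: (idle)
t=33: (idle)
t=34: (idle)

context switches = 9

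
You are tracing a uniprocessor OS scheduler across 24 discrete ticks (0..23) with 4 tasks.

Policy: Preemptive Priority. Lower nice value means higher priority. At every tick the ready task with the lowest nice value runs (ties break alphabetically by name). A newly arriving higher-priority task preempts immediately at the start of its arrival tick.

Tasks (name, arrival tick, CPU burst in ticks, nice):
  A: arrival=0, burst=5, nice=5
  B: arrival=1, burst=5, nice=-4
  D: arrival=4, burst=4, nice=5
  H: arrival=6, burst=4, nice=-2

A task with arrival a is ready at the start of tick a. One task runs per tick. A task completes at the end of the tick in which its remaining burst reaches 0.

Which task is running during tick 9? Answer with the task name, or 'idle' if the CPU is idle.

t=0: ready={A} → run A
t=1: ready={A,B} → run B
t=2: ready={A,B} → run B
t=3: ready={A,B} → run B
t=4: ready={A,B,D} → run B
t=5: ready={A,B,D} → run B
t=6: ready={A,D,H} → run H
t=7: ready={A,D,H} → run H
t=8: ready={A,D,H} → run H
t=9: ready={A,D,H} → run H
t=10: ready={A,D} → run A
t=11: ready={A,D} → run A
t=12: ready={A,D} → run A
t=13: ready={A,D} → run A
t=14: ready={D} → run D
t=15: ready={D} → run D
t=16: ready={D} → run D
t=17: ready={D} → run D
t=18: (idle)
t=19: (idle)
t=20: (idle)
t=21: (idle)
t=22: (idle)
t=23: (idle)

running at tick 9 = H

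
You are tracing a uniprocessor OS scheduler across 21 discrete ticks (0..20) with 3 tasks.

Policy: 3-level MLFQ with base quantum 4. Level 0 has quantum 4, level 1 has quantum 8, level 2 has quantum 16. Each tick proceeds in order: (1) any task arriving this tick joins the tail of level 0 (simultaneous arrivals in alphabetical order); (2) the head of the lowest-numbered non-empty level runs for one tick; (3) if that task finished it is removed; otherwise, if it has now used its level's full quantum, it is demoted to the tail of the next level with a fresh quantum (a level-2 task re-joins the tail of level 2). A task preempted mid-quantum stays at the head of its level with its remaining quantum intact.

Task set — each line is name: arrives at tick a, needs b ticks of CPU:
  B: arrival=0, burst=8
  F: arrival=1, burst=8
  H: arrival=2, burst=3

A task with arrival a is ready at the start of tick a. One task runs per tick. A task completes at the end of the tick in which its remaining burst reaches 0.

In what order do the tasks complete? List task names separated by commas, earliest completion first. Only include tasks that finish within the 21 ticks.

completion order = H, B, F

t=0: L0/L1/L2 = B/-/- → run B
t=1: L0/L1/L2 = BF/-/- → run B
t=2: L0/L1/L2 = BFH/-/- → run B
t=3: L0/L1/L2 = BFH/-/- → run B
t=4: L0/L1/L2 = FH/B/- → run F
t=5: L0/L1/L2 = FH/B/- → run F
t=6: L0/L1/L2 = FH/B/- → run F
t=7: L0/L1/L2 = FH/B/- → run F
t=8: L0/L1/L2 = H/BF/- → run H
t=9: L0/L1/L2 = H/BF/- → run H
t=10: L0/L1/L2 = H/BF/- → run H
t=11: L0/L1/L2 = -/BF/- → run B
t=12: L0/L1/L2 = -/BF/- → run B
t=13: L0/L1/L2 = -/BF/- → run B
t=14: L0/L1/L2 = -/BF/- → run B
t=15: L0/L1/L2 = -/F/- → run F
t=16: L0/L1/L2 = -/F/- → run F
t=17: L0/L1/L2 = -/F/- → run F
t=18: L0/L1/L2 = -/F/- → run F
t=19: (idle)
t=20: (idle)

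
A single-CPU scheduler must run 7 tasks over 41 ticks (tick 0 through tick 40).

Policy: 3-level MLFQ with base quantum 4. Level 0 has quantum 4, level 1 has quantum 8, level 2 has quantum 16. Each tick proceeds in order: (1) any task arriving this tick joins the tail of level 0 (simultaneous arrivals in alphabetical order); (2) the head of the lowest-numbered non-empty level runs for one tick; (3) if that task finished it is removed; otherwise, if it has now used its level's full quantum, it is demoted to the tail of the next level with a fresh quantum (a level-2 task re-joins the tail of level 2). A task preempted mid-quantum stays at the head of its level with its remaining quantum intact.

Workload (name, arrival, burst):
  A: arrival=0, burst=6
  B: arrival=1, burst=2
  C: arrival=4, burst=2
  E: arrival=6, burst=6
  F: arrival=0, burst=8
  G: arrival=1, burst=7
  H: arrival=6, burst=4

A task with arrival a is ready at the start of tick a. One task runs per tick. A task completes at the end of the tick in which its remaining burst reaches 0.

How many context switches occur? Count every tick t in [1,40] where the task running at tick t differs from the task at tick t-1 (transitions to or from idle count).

context switches = 11

t=0: L0/L1/L2 = AF/-/- → run A
t=1: L0/L1/L2 = AFBG/-/- → run A
t=2: L0/L1/L2 = AFBG/-/- → run A
t=3: L0/L1/L2 = AFBG/-/- → run A
t=4: L0/L1/L2 = FBGC/A/- → run F
t=5: L0/L1/L2 = FBGC/A/- → run F
t=6: L0/L1/L2 = FBGCEH/A/- → run F
t=7: L0/L1/L2 = FBGCEH/A/- → run F
t=8: L0/L1/L2 = BGCEH/AF/- → run B
t=9: L0/L1/L2 = BGCEH/AF/- → run B
t=10: L0/L1/L2 = GCEH/AF/- → run G
t=11: L0/L1/L2 = GCEH/AF/- → run G
t=12: L0/L1/L2 = GCEH/AF/- → run G
t=13: L0/L1/L2 = GCEH/AF/- → run G
t=14: L0/L1/L2 = CEH/AFG/- → run C
t=15: L0/L1/L2 = CEH/AFG/- → run C
t=16: L0/L1/L2 = EH/AFG/- → run E
t=17: L0/L1/L2 = EH/AFG/- → run E
t=18: L0/L1/L2 = EH/AFG/- → run E
t=19: L0/L1/L2 = EH/AFG/- → run E
t=20: L0/L1/L2 = H/AFGE/- → run H
t=21: L0/L1/L2 = H/AFGE/- → run H
t=22: L0/L1/L2 = H/AFGE/- → run H
t=23: L0/L1/L2 = H/AFGE/- → run H
t=24: L0/L1/L2 = -/AFGE/- → run A
t=25: L0/L1/L2 = -/AFGE/- → run A
t=26: L0/L1/L2 = -/FGE/- → run F
t=27: L0/L1/L2 = -/FGE/- → run F
t=28: L0/L1/L2 = -/FGE/- → run F
t=29: L0/L1/L2 = -/FGE/- → run F
t=30: L0/L1/L2 = -/GE/- → run G
t=31: L0/L1/L2 = -/GE/- → run G
t=32: L0/L1/L2 = -/GE/- → run G
t=33: L0/L1/L2 = -/E/- → run E
t=34: L0/L1/L2 = -/E/- → run E
t=35: (idle)
t=36: (idle)
t=37: (idle)
t=38: (idle)
t=39: (idle)
t=40: (idle)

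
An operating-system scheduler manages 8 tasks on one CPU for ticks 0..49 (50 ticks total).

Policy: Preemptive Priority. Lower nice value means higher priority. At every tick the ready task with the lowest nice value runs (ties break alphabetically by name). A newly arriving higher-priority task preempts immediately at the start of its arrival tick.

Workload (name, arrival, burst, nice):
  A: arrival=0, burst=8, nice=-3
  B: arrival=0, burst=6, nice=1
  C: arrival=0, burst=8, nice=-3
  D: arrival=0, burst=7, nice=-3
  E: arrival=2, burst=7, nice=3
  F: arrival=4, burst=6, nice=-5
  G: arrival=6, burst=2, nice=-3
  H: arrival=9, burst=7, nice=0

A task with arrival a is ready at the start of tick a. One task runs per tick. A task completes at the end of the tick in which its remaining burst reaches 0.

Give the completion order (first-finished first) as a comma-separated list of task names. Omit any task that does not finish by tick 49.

t=0: ready={A,B,C,D} → run A
t=1: ready={A,B,C,D} → run A
t=2: ready={A,B,C,D,E} → run A
t=3: ready={A,B,C,D,E} → run A
t=4: ready={A,B,C,D,E,F} → run F
t=5: ready={A,B,C,D,E,F} → run F
t=6: ready={A,B,C,D,E,F,G} → run F
t=7: ready={A,B,C,D,E,F,G} → run F
t=8: ready={A,B,C,D,E,F,G} → run F
t=9: ready={A,B,C,D,E,F,G,H} → run F
t=10: ready={A,B,C,D,E,G,H} → run A
t=11: ready={A,B,C,D,E,G,H} → run A
t=12: ready={A,B,C,D,E,G,H} → run A
t=13: ready={A,B,C,D,E,G,H} → run A
t=14: ready={B,C,D,E,G,H} → run C
t=15: ready={B,C,D,E,G,H} → run C
t=16: ready={B,C,D,E,G,H} → run C
t=17: ready={B,C,D,E,G,H} → run C
t=18: ready={B,C,D,E,G,H} → run C
t=19: ready={B,C,D,E,G,H} → run C
t=20: ready={B,C,D,E,G,H} → run C
t=21: ready={B,C,D,E,G,H} → run C
t=22: ready={B,D,E,G,H} → run D
t=23: ready={B,D,E,G,H} → run D
t=24: ready={B,D,E,G,H} → run D
t=25: ready={B,D,E,G,H} → run D
t=26: ready={B,D,E,G,H} → run D
t=27: ready={B,D,E,G,H} → run D
t=28: ready={B,D,E,G,H} → run D
t=29: ready={B,E,G,H} → run G
t=30: ready={B,E,G,H} → run G
t=31: ready={B,E,H} → run H
t=32: ready={B,E,H} → run H
t=33: ready={B,E,H} → run H
t=34: ready={B,E,H} → run H
t=35: ready={B,E,H} → run H
t=36: ready={B,E,H} → run H
t=37: ready={B,E,H} → run H
t=38: ready={B,E} → run B
t=39: ready={B,E} → run B
t=40: ready={B,E} → run B
t=41: ready={B,E} → run B
t=42: ready={B,E} → run B
t=43: ready={B,E} → run B
t=44: ready={E} → run E
t=45: ready={E} → run E
t=46: ready={E} → run E
t=47: ready={E} → run E
t=48: ready={E} → run E
t=49: ready={E} → run E

completion order = F, A, C, D, G, H, B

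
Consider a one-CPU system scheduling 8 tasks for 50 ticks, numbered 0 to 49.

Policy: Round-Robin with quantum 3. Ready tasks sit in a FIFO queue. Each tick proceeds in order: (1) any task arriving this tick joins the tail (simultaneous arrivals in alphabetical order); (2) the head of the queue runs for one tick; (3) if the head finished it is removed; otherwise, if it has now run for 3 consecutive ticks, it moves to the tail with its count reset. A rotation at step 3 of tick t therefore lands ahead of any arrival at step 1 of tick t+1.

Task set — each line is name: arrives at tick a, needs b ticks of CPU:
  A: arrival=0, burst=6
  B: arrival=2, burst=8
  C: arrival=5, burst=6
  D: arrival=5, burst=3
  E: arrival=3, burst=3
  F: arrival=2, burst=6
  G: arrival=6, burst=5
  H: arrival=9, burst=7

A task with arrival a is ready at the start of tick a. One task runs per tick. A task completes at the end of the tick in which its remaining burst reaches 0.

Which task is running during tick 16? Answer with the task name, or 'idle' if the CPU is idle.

t=0: queue=[A] q_used=0 → run A
t=1: queue=[A] q_used=1 → run A
t=2: queue=[A,B,F] q_used=2 → run A
t=3: queue=[B,F,A,E] q_used=0 → run B
t=4: queue=[B,F,A,E] q_used=1 → run B
t=5: queue=[B,F,A,E,C,D] q_used=2 → run B
t=6: queue=[F,A,E,C,D,B,G] q_used=0 → run F
t=7: queue=[F,A,E,C,D,B,G] q_used=1 → run F
t=8: queue=[F,A,E,C,D,B,G] q_used=2 → run F
t=9: queue=[A,E,C,D,B,G,F,H] q_used=0 → run A
t=10: queue=[A,E,C,D,B,G,F,H] q_used=1 → run A
t=11: queue=[A,E,C,D,B,G,F,H] q_used=2 → run A
t=12: queue=[E,C,D,B,G,F,H] q_used=0 → run E
t=13: queue=[E,C,D,B,G,F,H] q_used=1 → run E
t=14: queue=[E,C,D,B,G,F,H] q_used=2 → run E
t=15: queue=[C,D,B,G,F,H] q_used=0 → run C
t=16: queue=[C,D,B,G,F,H] q_used=1 → run C
t=17: queue=[C,D,B,G,F,H] q_used=2 → run C
t=18: queue=[D,B,G,F,H,C] q_used=0 → run D
t=19: queue=[D,B,G,F,H,C] q_used=1 → run D
t=20: queue=[D,B,G,F,H,C] q_used=2 → run D
t=21: queue=[B,G,F,H,C] q_used=0 → run B
t=22: queue=[B,G,F,H,C] q_used=1 → run B
t=23: queue=[B,G,F,H,C] q_used=2 → run B
t=24: queue=[G,F,H,C,B] q_used=0 → run G
t=25: queue=[G,F,H,C,B] q_used=1 → run G
t=26: queue=[G,F,H,C,B] q_used=2 → run G
t=27: queue=[F,H,C,B,G] q_used=0 → run F
t=28: queue=[F,H,C,B,G] q_used=1 → run F
t=29: queue=[F,H,C,B,G] q_used=2 → run F
t=30: queue=[H,C,B,G] q_used=0 → run H
t=31: queue=[H,C,B,G] q_used=1 → run H
t=32: queue=[H,C,B,G] q_used=2 → run H
t=33: queue=[C,B,G,H] q_used=0 → run C
t=34: queue=[C,B,G,H] q_used=1 → run C
t=35: queue=[C,B,G,H] q_used=2 → run C
t=36: queue=[B,G,H] q_used=0 → run B
t=37: queue=[B,G,H] q_used=1 → run B
t=38: queue=[G,H] q_used=0 → run G
t=39: queue=[G,H] q_used=1 → run G
t=40: queue=[H] q_used=0 → run H
t=41: queue=[H] q_used=1 → run H
t=42: queue=[H] q_used=2 → run H
t=43: queue=[H] q_used=0 → run H
t=44: (idle)
t=45: (idle)
t=46: (idle)
t=47: (idle)
t=48: (idle)
t=49: (idle)

running at tick 16 = C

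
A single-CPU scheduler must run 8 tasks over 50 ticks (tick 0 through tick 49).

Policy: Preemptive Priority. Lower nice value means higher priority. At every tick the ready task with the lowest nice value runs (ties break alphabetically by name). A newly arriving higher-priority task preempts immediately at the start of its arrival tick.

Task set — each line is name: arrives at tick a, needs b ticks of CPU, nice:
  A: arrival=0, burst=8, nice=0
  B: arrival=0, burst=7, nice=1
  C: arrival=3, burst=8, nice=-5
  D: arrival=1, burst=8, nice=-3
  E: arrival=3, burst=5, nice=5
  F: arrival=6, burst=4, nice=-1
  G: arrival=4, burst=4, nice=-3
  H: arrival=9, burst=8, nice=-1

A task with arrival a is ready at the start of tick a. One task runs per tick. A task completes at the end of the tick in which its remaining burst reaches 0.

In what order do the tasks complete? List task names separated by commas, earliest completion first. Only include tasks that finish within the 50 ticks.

t=0: ready={A,B} → run A
t=1: ready={A,B,D} → run D
t=2: ready={A,B,D} → run D
t=3: ready={A,B,C,D,E} → run C
t=4: ready={A,B,C,D,E,G} → run C
t=5: ready={A,B,C,D,E,G} → run C
t=6: ready={A,B,C,D,E,F,G} → run C
t=7: ready={A,B,C,D,E,F,G} → run C
t=8: ready={A,B,C,D,E,F,G} → run C
t=9: ready={A,B,C,D,E,F,G,H} → run C
t=10: ready={A,B,C,D,E,F,G,H} → run C
t=11: ready={A,B,D,E,F,G,H} → run D
t=12: ready={A,B,D,E,F,G,H} → run D
t=13: ready={A,B,D,E,F,G,H} → run D
t=14: ready={A,B,D,E,F,G,H} → run D
t=15: ready={A,B,D,E,F,G,H} → run D
t=16: ready={A,B,D,E,F,G,H} → run D
t=17: ready={A,B,E,F,G,H} → run G
t=18: ready={A,B,E,F,G,H} → run G
t=19: ready={A,B,E,F,G,H} → run G
t=20: ready={A,B,E,F,G,H} → run G
t=21: ready={A,B,E,F,H} → run F
t=22: ready={A,B,E,F,H} → run F
t=23: ready={A,B,E,F,H} → run F
t=24: ready={A,B,E,F,H} → run F
t=25: ready={A,B,E,H} → run H
t=26: ready={A,B,E,H} → run H
t=27: ready={A,B,E,H} → run H
t=28: ready={A,B,E,H} → run H
t=29: ready={A,B,E,H} → run H
t=30: ready={A,B,E,H} → run H
t=31: ready={A,B,E,H} → run H
t=32: ready={A,B,E,H} → run H
t=33: ready={A,B,E} → run A
t=34: ready={A,B,E} → run A
t=35: ready={A,B,E} → run A
t=36: ready={A,B,E} → run A
t=37: ready={A,B,E} → run A
t=38: ready={A,B,E} → run A
t=39: ready={A,B,E} → run A
t=40: ready={B,E} → run B
t=41: ready={B,E} → run B
t=42: ready={B,E} → run B
t=43: ready={B,E} → run B
t=44: ready={B,E} → run B
t=45: ready={B,E} → run B
t=46: ready={B,E} → run B
t=47: ready={E} → run E
t=48: ready={E} → run E
t=49: ready={E} → run E

completion order = C, D, G, F, H, A, B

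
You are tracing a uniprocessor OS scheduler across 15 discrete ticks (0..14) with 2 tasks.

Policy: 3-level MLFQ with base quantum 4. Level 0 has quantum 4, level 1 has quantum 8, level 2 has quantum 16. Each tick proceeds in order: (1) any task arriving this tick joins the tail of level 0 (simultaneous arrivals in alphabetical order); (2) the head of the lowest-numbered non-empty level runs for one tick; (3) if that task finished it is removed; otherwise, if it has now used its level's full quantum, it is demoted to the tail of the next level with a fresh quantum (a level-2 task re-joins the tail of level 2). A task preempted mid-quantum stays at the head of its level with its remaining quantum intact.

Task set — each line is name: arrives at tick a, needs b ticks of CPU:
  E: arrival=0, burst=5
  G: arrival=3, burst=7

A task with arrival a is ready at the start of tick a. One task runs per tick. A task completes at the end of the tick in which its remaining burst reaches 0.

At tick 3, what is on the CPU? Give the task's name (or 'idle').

t=0: L0/L1/L2 = E/-/- → run E
t=1: L0/L1/L2 = E/-/- → run E
t=2: L0/L1/L2 = E/-/- → run E
t=3: L0/L1/L2 = EG/-/- → run E
t=4: L0/L1/L2 = G/E/- → run G
t=5: L0/L1/L2 = G/E/- → run G
t=6: L0/L1/L2 = G/E/- → run G
t=7: L0/L1/L2 = G/E/- → run G
t=8: L0/L1/L2 = -/EG/- → run E
t=9: L0/L1/L2 = -/G/- → run G
t=10: L0/L1/L2 = -/G/- → run G
t=11: L0/L1/L2 = -/G/- → run G
t=12: (idle)
t=13: (idle)
t=14: (idle)

running at tick 3 = E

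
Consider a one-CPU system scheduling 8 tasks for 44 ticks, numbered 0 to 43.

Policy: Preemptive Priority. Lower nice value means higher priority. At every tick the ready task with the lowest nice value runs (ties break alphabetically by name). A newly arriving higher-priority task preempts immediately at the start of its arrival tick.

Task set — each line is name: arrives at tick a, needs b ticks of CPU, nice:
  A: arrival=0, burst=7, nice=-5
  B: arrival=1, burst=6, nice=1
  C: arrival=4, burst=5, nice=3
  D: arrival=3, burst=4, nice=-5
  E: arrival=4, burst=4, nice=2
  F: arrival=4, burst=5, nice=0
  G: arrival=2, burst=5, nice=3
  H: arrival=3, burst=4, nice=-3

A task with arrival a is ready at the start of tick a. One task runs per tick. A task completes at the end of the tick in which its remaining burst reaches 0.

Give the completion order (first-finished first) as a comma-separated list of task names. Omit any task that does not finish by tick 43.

t=0: ready={A} → run A
t=1: ready={A,B} → run A
t=2: ready={A,B,G} → run A
t=3: ready={A,B,D,G,H} → run A
t=4: ready={A,B,C,D,E,F,G,H} → run A
t=5: ready={A,B,C,D,E,F,G,H} → run A
t=6: ready={A,B,C,D,E,F,G,H} → run A
t=7: ready={B,C,D,E,F,G,H} → run D
t=8: ready={B,C,D,E,F,G,H} → run D
t=9: ready={B,C,D,E,F,G,H} → run D
t=10: ready={B,C,D,E,F,G,H} → run D
t=11: ready={B,C,E,F,G,H} → run H
t=12: ready={B,C,E,F,G,H} → run H
t=13: ready={B,C,E,F,G,H} → run H
t=14: ready={B,C,E,F,G,H} → run H
t=15: ready={B,C,E,F,G} → run F
t=16: ready={B,C,E,F,G} → run F
t=17: ready={B,C,E,F,G} → run F
t=18: ready={B,C,E,F,G} → run F
t=19: ready={B,C,E,F,G} → run F
t=20: ready={B,C,E,G} → run B
t=21: ready={B,C,E,G} → run B
t=22: ready={B,C,E,G} → run B
t=23: ready={B,C,E,G} → run B
t=24: ready={B,C,E,G} → run B
t=25: ready={B,C,E,G} → run B
t=26: ready={C,E,G} → run E
t=27: ready={C,E,G} → run E
t=28: ready={C,E,G} → run E
t=29: ready={C,E,G} → run E
t=30: ready={C,G} → run C
t=31: ready={C,G} → run C
t=32: ready={C,G} → run C
t=33: ready={C,G} → run C
t=34: ready={C,G} → run C
t=35: ready={G} → run G
t=36: ready={G} → run G
t=37: ready={G} → run G
t=38: ready={G} → run G
t=39: ready={G} → run G
t=40: (idle)
t=41: (idle)
t=42: (idle)
t=43: (idle)

completion order = A, D, H, F, B, E, C, G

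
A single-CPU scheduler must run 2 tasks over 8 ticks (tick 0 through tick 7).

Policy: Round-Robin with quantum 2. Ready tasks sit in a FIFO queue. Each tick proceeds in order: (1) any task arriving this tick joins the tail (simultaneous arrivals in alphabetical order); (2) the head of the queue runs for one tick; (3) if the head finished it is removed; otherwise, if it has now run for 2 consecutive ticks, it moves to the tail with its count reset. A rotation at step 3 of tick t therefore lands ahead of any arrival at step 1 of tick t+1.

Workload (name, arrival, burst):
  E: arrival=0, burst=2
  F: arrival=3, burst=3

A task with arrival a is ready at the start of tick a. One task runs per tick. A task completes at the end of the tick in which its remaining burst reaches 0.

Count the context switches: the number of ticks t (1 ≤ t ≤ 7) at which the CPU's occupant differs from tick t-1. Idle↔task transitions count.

t=0: queue=[E] q_used=0 → run E
t=1: queue=[E] q_used=1 → run E
t=2: (idle)
t=3: queue=[F] q_used=0 → run F
t=4: queue=[F] q_used=1 → run F
t=5: queue=[F] q_used=0 → run F
t=6: (idle)
t=7: (idle)

context switches = 3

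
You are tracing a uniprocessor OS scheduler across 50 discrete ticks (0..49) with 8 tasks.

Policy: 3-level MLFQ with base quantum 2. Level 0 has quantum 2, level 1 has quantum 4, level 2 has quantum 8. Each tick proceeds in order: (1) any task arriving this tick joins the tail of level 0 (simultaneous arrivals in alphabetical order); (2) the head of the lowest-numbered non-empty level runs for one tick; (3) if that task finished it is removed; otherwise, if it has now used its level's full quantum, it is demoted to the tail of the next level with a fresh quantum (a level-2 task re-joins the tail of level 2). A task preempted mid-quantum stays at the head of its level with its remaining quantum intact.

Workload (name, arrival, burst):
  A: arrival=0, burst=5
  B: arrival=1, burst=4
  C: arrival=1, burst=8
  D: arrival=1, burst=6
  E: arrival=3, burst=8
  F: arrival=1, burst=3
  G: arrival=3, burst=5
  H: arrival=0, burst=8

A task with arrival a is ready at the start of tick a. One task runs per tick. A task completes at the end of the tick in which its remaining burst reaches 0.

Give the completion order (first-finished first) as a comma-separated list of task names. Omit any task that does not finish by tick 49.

t=0: L0/L1/L2 = AH/-/- → run A
t=1: L0/L1/L2 = AHBCDF/-/- → run A
t=2: L0/L1/L2 = HBCDF/A/- → run H
t=3: L0/L1/L2 = HBCDFEG/A/- → run H
t=4: L0/L1/L2 = BCDFEG/AH/- → run B
t=5: L0/L1/L2 = BCDFEG/AH/- → run B
t=6: L0/L1/L2 = CDFEG/AHB/- → run C
t=7: L0/L1/L2 = CDFEG/AHB/- → run C
t=8: L0/L1/L2 = DFEG/AHBC/- → run D
t=9: L0/L1/L2 = DFEG/AHBC/- → run D
t=10: L0/L1/L2 = FEG/AHBCD/- → run F
t=11: L0/L1/L2 = FEG/AHBCD/- → run F
t=12: L0/L1/L2 = EG/AHBCDF/- → run E
t=13: L0/L1/L2 = EG/AHBCDF/- → run E
t=14: L0/L1/L2 = G/AHBCDFE/- → run G
t=15: L0/L1/L2 = G/AHBCDFE/- → run G
t=16: L0/L1/L2 = -/AHBCDFEG/- → run A
t=17: L0/L1/L2 = -/AHBCDFEG/- → run A
t=18: L0/L1/L2 = -/AHBCDFEG/- → run A
t=19: L0/L1/L2 = -/HBCDFEG/- → run H
t=20: L0/L1/L2 = -/HBCDFEG/- → run H
t=21: L0/L1/L2 = -/HBCDFEG/- → run H
t=22: L0/L1/L2 = -/HBCDFEG/- → run H
t=23: L0/L1/L2 = -/BCDFEG/H → run B
t=24: L0/L1/L2 = -/BCDFEG/H → run B
t=25: L0/L1/L2 = -/CDFEG/H → run C
t=26: L0/L1/L2 = -/CDFEG/H → run C
t=27: L0/L1/L2 = -/CDFEG/H → run C
t=28: L0/L1/L2 = -/CDFEG/H → run C
t=29: L0/L1/L2 = -/DFEG/HC → run D
t=30: L0/L1/L2 = -/DFEG/HC → run D
t=31: L0/L1/L2 = -/DFEG/HC → run D
t=32: L0/L1/L2 = -/DFEG/HC → run D
t=33: L0/L1/L2 = -/FEG/HC → run F
t=34: L0/L1/L2 = -/EG/HC → run E
t=35: L0/L1/L2 = -/EG/HC → run E
t=36: L0/L1/L2 = -/EG/HC → run E
t=37: L0/L1/L2 = -/EG/HC → run E
t=38: L0/L1/L2 = -/G/HCE → run G
t=39: L0/L1/L2 = -/G/HCE → run G
t=40: L0/L1/L2 = -/G/HCE → run G
t=41: L0/L1/L2 = -/-/HCE → run H
t=42: L0/L1/L2 = -/-/HCE → run H
t=43: L0/L1/L2 = -/-/CE → run C
t=44: L0/L1/L2 = -/-/CE → run C
t=45: L0/L1/L2 = -/-/E → run E
t=46: L0/L1/L2 = -/-/E → run E
t=47: (idle)
t=48: (idle)
t=49: (idle)

completion order = A, B, D, F, G, H, C, E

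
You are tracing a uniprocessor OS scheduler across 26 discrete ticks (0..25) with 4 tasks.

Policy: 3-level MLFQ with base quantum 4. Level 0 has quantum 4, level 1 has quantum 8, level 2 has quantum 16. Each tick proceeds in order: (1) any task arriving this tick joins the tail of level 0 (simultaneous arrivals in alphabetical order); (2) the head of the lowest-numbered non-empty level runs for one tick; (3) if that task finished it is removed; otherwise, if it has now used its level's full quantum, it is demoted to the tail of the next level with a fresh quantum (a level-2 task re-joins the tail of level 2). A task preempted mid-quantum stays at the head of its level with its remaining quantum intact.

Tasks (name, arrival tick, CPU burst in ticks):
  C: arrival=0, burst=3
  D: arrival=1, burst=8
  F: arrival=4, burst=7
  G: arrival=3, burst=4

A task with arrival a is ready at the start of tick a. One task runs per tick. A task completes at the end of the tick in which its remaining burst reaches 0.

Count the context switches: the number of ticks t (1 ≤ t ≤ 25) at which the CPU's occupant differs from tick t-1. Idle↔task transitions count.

t=0: L0/L1/L2 = C/-/- → run C
t=1: L0/L1/L2 = CD/-/- → run C
t=2: L0/L1/L2 = CD/-/- → run C
t=3: L0/L1/L2 = DG/-/- → run D
t=4: L0/L1/L2 = DGF/-/- → run D
t=5: L0/L1/L2 = DGF/-/- → run D
t=6: L0/L1/L2 = DGF/-/- → run D
t=7: L0/L1/L2 = GF/D/- → run G
t=8: L0/L1/L2 = GF/D/- → run G
t=9: L0/L1/L2 = GF/D/- → run G
t=10: L0/L1/L2 = GF/D/- → run G
t=11: L0/L1/L2 = F/D/- → run F
t=12: L0/L1/L2 = F/D/- → run F
t=13: L0/L1/L2 = F/D/- → run F
t=14: L0/L1/L2 = F/D/- → run F
t=15: L0/L1/L2 = -/DF/- → run D
t=16: L0/L1/L2 = -/DF/- → run D
t=17: L0/L1/L2 = -/DF/- → run D
t=18: L0/L1/L2 = -/DF/- → run D
t=19: L0/L1/L2 = -/F/- → run F
t=20: L0/L1/L2 = -/F/- → run F
t=21: L0/L1/L2 = -/F/- → run F
t=22: (idle)
t=23: (idle)
t=24: (idle)
t=25: (idle)

context switches = 6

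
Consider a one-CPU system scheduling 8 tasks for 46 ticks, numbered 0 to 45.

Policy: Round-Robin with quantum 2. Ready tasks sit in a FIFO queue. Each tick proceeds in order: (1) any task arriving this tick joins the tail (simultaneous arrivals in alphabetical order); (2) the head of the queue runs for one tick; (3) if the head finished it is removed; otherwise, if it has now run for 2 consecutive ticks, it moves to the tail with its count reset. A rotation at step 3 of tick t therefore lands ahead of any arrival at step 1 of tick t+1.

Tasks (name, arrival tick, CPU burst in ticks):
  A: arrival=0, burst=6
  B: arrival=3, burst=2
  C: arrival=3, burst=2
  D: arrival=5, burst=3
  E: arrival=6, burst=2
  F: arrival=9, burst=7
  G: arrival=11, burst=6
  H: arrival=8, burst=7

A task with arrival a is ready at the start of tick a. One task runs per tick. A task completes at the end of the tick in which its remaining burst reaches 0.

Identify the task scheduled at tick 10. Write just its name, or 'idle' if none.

t=0: queue=[A] q_used=0 → run A
t=1: queue=[A] q_used=1 → run A
t=2: queue=[A] q_used=0 → run A
t=3: queue=[A,B,C] q_used=1 → run A
t=4: queue=[B,C,A] q_used=0 → run B
t=5: queue=[B,C,A,D] q_used=1 → run B
t=6: queue=[C,A,D,E] q_used=0 → run C
t=7: queue=[C,A,D,E] q_used=1 → run C
t=8: queue=[A,D,E,H] q_used=0 → run A
t=9: queue=[A,D,E,H,F] q_used=1 → run A
t=10: queue=[D,E,H,F] q_used=0 → run D
t=11: queue=[D,E,H,F,G] q_used=1 → run D
t=12: queue=[E,H,F,G,D] q_used=0 → run E
t=13: queue=[E,H,F,G,D] q_used=1 → run E
t=14: queue=[H,F,G,D] q_used=0 → run H
t=15: queue=[H,F,G,D] q_used=1 → run H
t=16: queue=[F,G,D,H] q_used=0 → run F
t=17: queue=[F,G,D,H] q_used=1 → run F
t=18: queue=[G,D,H,F] q_used=0 → run G
t=19: queue=[G,D,H,F] q_used=1 → run G
t=20: queue=[D,H,F,G] q_used=0 → run D
t=21: queue=[H,F,G] q_used=0 → run H
t=22: queue=[H,F,G] q_used=1 → run H
t=23: queue=[F,G,H] q_used=0 → run F
t=24: queue=[F,G,H] q_used=1 → run F
t=25: queue=[G,H,F] q_used=0 → run G
t=26: queue=[G,H,F] q_used=1 → run G
t=27: queue=[H,F,G] q_used=0 → run H
t=28: queue=[H,F,G] q_used=1 → run H
t=29: queue=[F,G,H] q_used=0 → run F
t=30: queue=[F,G,H] q_used=1 → run F
t=31: queue=[G,H,F] q_used=0 → run G
t=32: queue=[G,H,F] q_used=1 → run G
t=33: queue=[H,F] q_used=0 → run H
t=34: queue=[F] q_used=0 → run F
t=35: (idle)
t=36: (idle)
t=37: (idle)
t=38: (idle)
t=39: (idle)
t=40: (idle)
t=41: (idle)
t=42: (idle)
t=43: (idle)
t=44: (idle)
t=45: (idle)

running at tick 10 = D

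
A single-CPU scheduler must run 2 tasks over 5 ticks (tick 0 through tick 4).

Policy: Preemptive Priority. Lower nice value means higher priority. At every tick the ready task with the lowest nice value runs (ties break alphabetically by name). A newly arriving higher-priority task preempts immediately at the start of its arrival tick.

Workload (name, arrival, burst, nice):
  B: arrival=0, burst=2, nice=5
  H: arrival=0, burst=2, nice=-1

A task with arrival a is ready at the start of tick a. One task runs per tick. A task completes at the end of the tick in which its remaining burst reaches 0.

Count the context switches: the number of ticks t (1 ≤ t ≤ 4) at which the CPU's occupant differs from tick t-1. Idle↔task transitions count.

context switches = 2

t=0: ready={B,H} → run H
t=1: ready={B,H} → run H
t=2: ready={B} → run B
t=3: ready={B} → run B
t=4: (idle)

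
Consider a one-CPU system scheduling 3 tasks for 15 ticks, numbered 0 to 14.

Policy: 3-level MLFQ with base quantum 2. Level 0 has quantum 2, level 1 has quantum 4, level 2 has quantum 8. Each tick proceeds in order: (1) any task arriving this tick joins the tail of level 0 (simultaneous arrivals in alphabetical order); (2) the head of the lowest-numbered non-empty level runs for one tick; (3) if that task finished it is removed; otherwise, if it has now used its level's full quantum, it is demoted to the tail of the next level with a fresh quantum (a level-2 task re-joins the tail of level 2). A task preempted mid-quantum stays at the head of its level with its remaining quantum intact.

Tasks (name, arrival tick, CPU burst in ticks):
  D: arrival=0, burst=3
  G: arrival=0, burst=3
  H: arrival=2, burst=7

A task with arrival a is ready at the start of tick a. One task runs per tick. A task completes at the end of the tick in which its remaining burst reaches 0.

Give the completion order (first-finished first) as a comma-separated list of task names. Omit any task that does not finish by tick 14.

t=0: L0/L1/L2 = DG/-/- → run D
t=1: L0/L1/L2 = DG/-/- → run D
t=2: L0/L1/L2 = GH/D/- → run G
t=3: L0/L1/L2 = GH/D/- → run G
t=4: L0/L1/L2 = H/DG/- → run H
t=5: L0/L1/L2 = H/DG/- → run H
t=6: L0/L1/L2 = -/DGH/- → run D
t=7: L0/L1/L2 = -/GH/- → run G
t=8: L0/L1/L2 = -/H/- → run H
t=9: L0/L1/L2 = -/H/- → run H
t=10: L0/L1/L2 = -/H/- → run H
t=11: L0/L1/L2 = -/H/- → run H
t=12: L0/L1/L2 = -/-/H → run H
t=13: (idle)
t=14: (idle)

completion order = D, G, H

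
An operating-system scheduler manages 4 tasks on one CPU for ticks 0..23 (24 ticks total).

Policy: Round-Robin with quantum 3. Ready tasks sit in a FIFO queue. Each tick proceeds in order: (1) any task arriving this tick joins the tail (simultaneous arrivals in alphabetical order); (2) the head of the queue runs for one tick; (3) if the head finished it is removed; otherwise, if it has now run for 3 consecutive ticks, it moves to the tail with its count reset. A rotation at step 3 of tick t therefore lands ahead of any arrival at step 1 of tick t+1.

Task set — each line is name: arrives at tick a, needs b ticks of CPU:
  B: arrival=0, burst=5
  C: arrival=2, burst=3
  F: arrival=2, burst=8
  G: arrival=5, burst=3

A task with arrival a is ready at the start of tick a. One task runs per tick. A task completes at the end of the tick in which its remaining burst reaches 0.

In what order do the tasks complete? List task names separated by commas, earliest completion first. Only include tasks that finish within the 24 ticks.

t=0: queue=[B] q_used=0 → run B
t=1: queue=[B] q_used=1 → run B
t=2: queue=[B,C,F] q_used=2 → run B
t=3: queue=[C,F,B] q_used=0 → run C
t=4: queue=[C,F,B] q_used=1 → run C
t=5: queue=[C,F,B,G] q_used=2 → run C
t=6: queue=[F,B,G] q_used=0 → run F
t=7: queue=[F,B,G] q_used=1 → run F
t=8: queue=[F,B,G] q_used=2 → run F
t=9: queue=[B,G,F] q_used=0 → run B
t=10: queue=[B,G,F] q_used=1 → run B
t=11: queue=[G,F] q_used=0 → run G
t=12: queue=[G,F] q_used=1 → run G
t=13: queue=[G,F] q_used=2 → run G
t=14: queue=[F] q_used=0 → run F
t=15: queue=[F] q_used=1 → run F
t=16: queue=[F] q_used=2 → run F
t=17: queue=[F] q_used=0 → run F
t=18: queue=[F] q_used=1 → run F
t=19: (idle)
t=20: (idle)
t=21: (idle)
t=22: (idle)
t=23: (idle)

completion order = C, B, G, F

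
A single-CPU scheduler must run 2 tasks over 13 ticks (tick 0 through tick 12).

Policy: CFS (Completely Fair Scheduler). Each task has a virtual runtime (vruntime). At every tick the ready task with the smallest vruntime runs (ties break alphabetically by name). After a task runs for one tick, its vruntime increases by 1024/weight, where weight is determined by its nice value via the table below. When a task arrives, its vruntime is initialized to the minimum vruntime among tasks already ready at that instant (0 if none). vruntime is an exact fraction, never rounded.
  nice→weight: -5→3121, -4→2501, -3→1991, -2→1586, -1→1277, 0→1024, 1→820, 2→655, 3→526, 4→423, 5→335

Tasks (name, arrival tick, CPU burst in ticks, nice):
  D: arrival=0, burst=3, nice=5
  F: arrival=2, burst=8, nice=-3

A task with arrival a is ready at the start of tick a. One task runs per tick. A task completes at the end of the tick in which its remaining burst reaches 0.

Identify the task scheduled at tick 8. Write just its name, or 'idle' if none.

running at tick 8 = F

t=0: vr[D=0] → run D
t=1: vr[D=1024/335] → run D
t=2: vr[D=2048/335 F=2048/335] → run D
t=3: vr[F=2048/335] → run F
t=4: vr[F=4420608/666985] → run F
t=5: vr[F=4763648/666985] → run F
t=6: vr[F=5106688/666985] → run F
t=7: vr[F=5449728/666985] → run F
t=8: vr[F=5792768/666985] → run F
t=9: vr[F=6135808/666985] → run F
t=10: vr[F=6478848/666985] → run F
t=11: (idle)
t=12: (idle)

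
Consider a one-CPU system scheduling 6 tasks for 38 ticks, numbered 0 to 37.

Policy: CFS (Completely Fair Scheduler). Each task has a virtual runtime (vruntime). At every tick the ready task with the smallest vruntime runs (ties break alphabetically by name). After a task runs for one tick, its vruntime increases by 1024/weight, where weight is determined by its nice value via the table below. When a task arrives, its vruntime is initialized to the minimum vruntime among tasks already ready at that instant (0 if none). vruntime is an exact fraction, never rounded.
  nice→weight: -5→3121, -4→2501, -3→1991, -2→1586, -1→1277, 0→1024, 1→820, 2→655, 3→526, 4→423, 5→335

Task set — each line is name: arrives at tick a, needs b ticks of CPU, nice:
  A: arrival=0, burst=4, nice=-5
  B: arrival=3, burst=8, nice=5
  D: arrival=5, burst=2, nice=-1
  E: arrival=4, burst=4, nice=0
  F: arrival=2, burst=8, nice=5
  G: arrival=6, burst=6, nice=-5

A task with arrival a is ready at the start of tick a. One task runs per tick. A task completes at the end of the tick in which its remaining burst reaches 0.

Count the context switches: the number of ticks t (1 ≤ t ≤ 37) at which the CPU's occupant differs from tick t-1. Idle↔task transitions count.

t=0: vr[A=0] → run A
t=1: vr[A=1024/3121] → run A
t=2: vr[A=2048/3121 F=2048/3121] → run A
t=3: vr[A=3072/3121 B=2048/3121 F=2048/3121] → run B
t=4: vr[A=3072/3121 B=3881984/1045535 E=2048/3121 F=2048/3121] → run E
t=5: vr[A=3072/3121 B=3881984/1045535 D=2048/3121 E=5169/3121 F=2048/3121] → run D
t=6: vr[A=3072/3121 B=3881984/1045535 D=5811200/3985517 E=5169/3121 F=2048/3121 G=2048/3121] → run F
t=7: vr[A=3072/3121 B=3881984/1045535 D=5811200/3985517 E=5169/3121 F=3881984/1045535 G=2048/3121] → run G
t=8: vr[A=3072/3121 B=3881984/1045535 D=5811200/3985517 E=5169/3121 F=3881984/1045535 G=3072/3121] → run A
t=9: vr[B=3881984/1045535 D=5811200/3985517 E=5169/3121 F=3881984/1045535 G=3072/3121] → run G
t=10: vr[B=3881984/1045535 D=5811200/3985517 E=5169/3121 F=3881984/1045535 G=4096/3121] → run G
t=11: vr[B=3881984/1045535 D=5811200/3985517 E=5169/3121 F=3881984/1045535 G=5120/3121] → run D
t=12: vr[B=3881984/1045535 E=5169/3121 F=3881984/1045535 G=5120/3121] → run G
t=13: vr[B=3881984/1045535 E=5169/3121 F=3881984/1045535 G=6144/3121] → run E
t=14: vr[B=3881984/1045535 E=8290/3121 F=3881984/1045535 G=6144/3121] → run G
t=15: vr[B=3881984/1045535 E=8290/3121 F=3881984/1045535 G=7168/3121] → run G
t=16: vr[B=3881984/1045535 E=8290/3121 F=3881984/1045535] → run E
t=17: vr[B=3881984/1045535 E=11411/3121 F=3881984/1045535] → run E
t=18: vr[B=3881984/1045535 F=3881984/1045535] → run B
t=19: vr[B=7077888/1045535 F=3881984/1045535] → run F
t=20: vr[B=7077888/1045535 F=7077888/1045535] → run B
t=21: vr[B=10273792/1045535 F=7077888/1045535] → run F
t=22: vr[B=10273792/1045535 F=10273792/1045535] → run B
t=23: vr[B=13469696/1045535 F=10273792/1045535] → run F
t=24: vr[B=13469696/1045535 F=13469696/1045535] → run B
t=25: vr[B=3333120/209107 F=13469696/1045535] → run F
t=26: vr[B=3333120/209107 F=3333120/209107] → run B
t=27: vr[B=19861504/1045535 F=3333120/209107] → run F
t=28: vr[B=19861504/1045535 F=19861504/1045535] → run B
t=29: vr[B=23057408/1045535 F=19861504/1045535] → run F
t=30: vr[B=23057408/1045535 F=23057408/1045535] → run B
t=31: vr[F=23057408/1045535] → run F
t=32: (idle)
t=33: (idle)
t=34: (idle)
t=35: (idle)
t=36: (idle)
t=37: (idle)

context switches = 27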